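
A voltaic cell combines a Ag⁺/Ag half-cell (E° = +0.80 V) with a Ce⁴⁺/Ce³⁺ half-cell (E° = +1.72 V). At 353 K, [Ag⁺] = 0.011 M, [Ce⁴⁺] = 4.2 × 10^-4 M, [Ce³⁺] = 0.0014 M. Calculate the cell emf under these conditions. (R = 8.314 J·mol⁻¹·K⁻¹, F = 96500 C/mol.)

1.02 V

The Ce⁴⁺/Ce³⁺ couple has the higher reduction potential and acts as the cathode, so E°_cell = +1.72 − (+0.80) = 0.92 V.
Balancing electrons gives n = 1; the reaction quotient is Q = [Ag⁺]·[Ce³⁺]/[Ce⁴⁺] = 0.0367.
E = E° − (RT/nF) ln Q = 0.92 − (8.314×353)/(1×96500) × (-3.306) = 0.920 + 0.101 = 1.021 V.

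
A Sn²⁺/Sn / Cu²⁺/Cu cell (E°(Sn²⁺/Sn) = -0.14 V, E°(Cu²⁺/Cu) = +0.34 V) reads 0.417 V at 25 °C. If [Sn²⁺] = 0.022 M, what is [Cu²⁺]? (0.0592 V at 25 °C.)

From the Nernst equation, log Q = n(E° − E)/0.0592 = 2(0.48 − 0.417)/0.0592 = 2.128, so Q = 134.
With Q = [Sn²⁺]/[Cu²⁺] and the known concentrations, [Cu²⁺] in the denominator gives [Cu²⁺] = 1.6 × 10^-4 M.

1.6 × 10^-4 M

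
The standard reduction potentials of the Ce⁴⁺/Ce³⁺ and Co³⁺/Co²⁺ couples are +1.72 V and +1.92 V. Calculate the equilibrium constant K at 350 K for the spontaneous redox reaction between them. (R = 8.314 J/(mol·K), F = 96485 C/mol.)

E°_cell = +1.92 − (+1.72) = 0.20 V, with n = 1 electron transferred.
At equilibrium E = 0, so the Nernst equation gives ln K = nFE°/RT = (1)(96485)(0.20)/((8.314)(350)) = 6.63.
K = e^6.63 = 760.

760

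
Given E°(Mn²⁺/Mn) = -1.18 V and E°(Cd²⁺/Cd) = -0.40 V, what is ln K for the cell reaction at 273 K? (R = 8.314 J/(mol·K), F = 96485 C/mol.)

ln K = 66.3

E°_cell = -0.40 − (-1.18) = 0.78 V, with n = 2 electrons transferred.
At equilibrium E = 0, so the Nernst equation gives ln K = nFE°/RT = (2)(96485)(0.78)/((8.314)(273)) = 66.31.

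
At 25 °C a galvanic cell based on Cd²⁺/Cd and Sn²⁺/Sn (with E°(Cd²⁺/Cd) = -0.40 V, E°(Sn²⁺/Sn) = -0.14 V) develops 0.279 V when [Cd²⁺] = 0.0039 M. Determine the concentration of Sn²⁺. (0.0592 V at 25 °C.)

From the Nernst equation, log Q = n(E° − E)/0.0592 = 2(0.26 − 0.279)/0.0592 = -0.642, so Q = 0.228.
With Q = [Cd²⁺]/[Sn²⁺] and the known concentrations, [Sn²⁺] in the denominator gives [Sn²⁺] = 0.017 M.

0.017 M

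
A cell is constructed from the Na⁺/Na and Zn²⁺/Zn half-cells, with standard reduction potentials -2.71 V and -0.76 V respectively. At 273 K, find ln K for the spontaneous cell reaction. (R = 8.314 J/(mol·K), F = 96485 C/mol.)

E°_cell = -0.76 − (-2.71) = 1.95 V, with n = 2 electrons transferred.
At equilibrium E = 0, so the Nernst equation gives ln K = nFE°/RT = (2)(96485)(1.95)/((8.314)(273)) = 165.79.

ln K = 165.8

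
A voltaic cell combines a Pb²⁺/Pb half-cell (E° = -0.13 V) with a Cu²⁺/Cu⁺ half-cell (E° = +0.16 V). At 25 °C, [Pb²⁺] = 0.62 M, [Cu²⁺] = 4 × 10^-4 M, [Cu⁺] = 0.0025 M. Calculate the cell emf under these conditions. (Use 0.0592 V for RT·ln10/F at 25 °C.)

The Cu²⁺/Cu⁺ couple has the higher reduction potential and acts as the cathode, so E°_cell = +0.16 − (-0.13) = 0.29 V.
Balancing electrons gives n = 2; the reaction quotient is Q = [Pb²⁺]·[Cu⁺]^2/[Cu²⁺]^2 = 24.2.
At 25 °C, E = E° − (0.0592/n) log Q = 0.29 − (0.0592/2)(1.384) = 0.290 − 0.041 = 0.249 V.

0.249 V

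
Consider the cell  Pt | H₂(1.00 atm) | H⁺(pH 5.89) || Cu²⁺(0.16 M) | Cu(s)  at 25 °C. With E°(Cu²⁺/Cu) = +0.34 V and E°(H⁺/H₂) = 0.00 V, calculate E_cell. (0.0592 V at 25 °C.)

The Cu²⁺/Cu couple is the cathode, so E°_cell = 0.34 V; n = 2.
[H⁺] = 10^(−5.89) = 1.3 × 10^-6 M, and Q = [H⁺]^2 / ([Cu²⁺]·P(H₂)) = 1.04 × 10^-11.
E = E° − (0.0592/2) log Q = 0.34 − (0.0592/2)(-10.984) = 0.665 V.

0.67 V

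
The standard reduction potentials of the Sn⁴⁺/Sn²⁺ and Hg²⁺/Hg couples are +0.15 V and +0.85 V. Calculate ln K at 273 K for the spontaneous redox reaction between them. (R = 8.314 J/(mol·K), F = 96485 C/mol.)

E°_cell = +0.85 − (+0.15) = 0.70 V, with n = 2 electrons transferred.
At equilibrium E = 0, so the Nernst equation gives ln K = nFE°/RT = (2)(96485)(0.70)/((8.314)(273)) = 59.51.

ln K = 59.5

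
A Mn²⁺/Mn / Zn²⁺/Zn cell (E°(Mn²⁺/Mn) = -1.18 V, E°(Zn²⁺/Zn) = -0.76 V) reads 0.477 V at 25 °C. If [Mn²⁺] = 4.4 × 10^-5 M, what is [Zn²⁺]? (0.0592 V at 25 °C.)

0.0037 M

From the Nernst equation, log Q = n(E° − E)/0.0592 = 2(0.42 − 0.477)/0.0592 = -1.926, so Q = 0.0119.
With Q = [Mn²⁺]/[Zn²⁺] and the known concentrations, [Zn²⁺] in the denominator gives [Zn²⁺] = 0.0037 M.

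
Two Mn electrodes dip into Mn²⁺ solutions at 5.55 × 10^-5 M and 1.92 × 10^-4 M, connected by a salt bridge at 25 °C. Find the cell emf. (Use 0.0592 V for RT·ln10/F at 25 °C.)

Both half-cells are Mn²⁺/Mn, so E°_cell = 0. The concentrated side is the cathode; the cell reaction moves Mn²⁺ from high to low concentration with n = 2.
Q = [Mn²⁺]_dilute/[Mn²⁺]_conc = 5.55 × 10^-5/1.92 × 10^-4 = 0.289.
E = 0 − (0.0592/2) log Q = −(0.0592/2)(-0.539) = 0.0160 V.

0.016 V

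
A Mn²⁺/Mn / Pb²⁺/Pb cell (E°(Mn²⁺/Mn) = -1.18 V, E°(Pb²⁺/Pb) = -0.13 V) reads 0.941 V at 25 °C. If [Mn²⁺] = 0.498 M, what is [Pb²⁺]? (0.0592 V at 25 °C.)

From the Nernst equation, log Q = n(E° − E)/0.0592 = 2(1.05 − 0.941)/0.0592 = 3.682, so Q = 4810.
With Q = [Mn²⁺]/[Pb²⁺] and the known concentrations, [Pb²⁺] in the denominator gives [Pb²⁺] = 1 × 10^-4 M.

1 × 10^-4 M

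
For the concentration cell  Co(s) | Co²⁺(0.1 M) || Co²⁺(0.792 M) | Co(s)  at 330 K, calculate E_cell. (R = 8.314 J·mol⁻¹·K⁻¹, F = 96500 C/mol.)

Both half-cells are Co²⁺/Co, so E°_cell = 0. The concentrated side is the cathode; the cell reaction moves Co²⁺ from high to low concentration with n = 2.
Q = [Co²⁺]_dilute/[Co²⁺]_conc = 0.1/0.792 = 0.126.
E = 0 − (RT/nF) ln Q = −((8.314×330)/(2×96500))(-2.069) = 0.0294 V.

0.029 V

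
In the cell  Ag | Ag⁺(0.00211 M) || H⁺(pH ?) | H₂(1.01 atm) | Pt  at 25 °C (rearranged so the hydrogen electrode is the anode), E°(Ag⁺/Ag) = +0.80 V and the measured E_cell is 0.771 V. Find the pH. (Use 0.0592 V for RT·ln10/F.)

pH = 2.18

E°_cell = 0.80 V and n = 2.
log Q = n(E° − E)/0.0592 = 2×(0.80 − 0.771)/0.0592 = 0.980.
With Q = [H⁺]^2 / ([Ag⁺]^2·P(H₂)), solving for [H⁺] gives log[H⁺] = -2.184, so pH = 2.18.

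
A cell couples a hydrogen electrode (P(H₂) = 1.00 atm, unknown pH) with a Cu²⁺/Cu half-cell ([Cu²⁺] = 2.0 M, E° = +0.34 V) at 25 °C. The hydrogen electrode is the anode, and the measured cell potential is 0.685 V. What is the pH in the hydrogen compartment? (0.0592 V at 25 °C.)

pH = 5.68

E°_cell = 0.34 V and n = 2.
log Q = n(E° − E)/0.0592 = 2×(0.34 − 0.685)/0.0592 = -11.655.
With Q = [H⁺]^2 / ([Cu²⁺]·P(H₂)), solving for [H⁺] gives log[H⁺] = -5.677, so pH = 5.68.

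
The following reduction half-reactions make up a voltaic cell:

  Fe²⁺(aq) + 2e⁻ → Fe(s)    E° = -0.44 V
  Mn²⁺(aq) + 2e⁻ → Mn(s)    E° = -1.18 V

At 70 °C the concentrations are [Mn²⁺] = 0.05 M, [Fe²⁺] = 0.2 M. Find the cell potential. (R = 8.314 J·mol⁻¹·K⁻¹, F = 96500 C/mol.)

0.760 V

The Fe²⁺/Fe couple has the higher reduction potential and acts as the cathode, so E°_cell = -0.44 − (-1.18) = 0.74 V.
Balancing electrons gives n = 2; the reaction quotient is Q = [Mn²⁺]/[Fe²⁺] = 0.250.
E = E° − (RT/nF) ln Q = 0.74 − (8.314×343)/(2×96500) × (-1.386) = 0.740 + 0.020 = 0.760 V.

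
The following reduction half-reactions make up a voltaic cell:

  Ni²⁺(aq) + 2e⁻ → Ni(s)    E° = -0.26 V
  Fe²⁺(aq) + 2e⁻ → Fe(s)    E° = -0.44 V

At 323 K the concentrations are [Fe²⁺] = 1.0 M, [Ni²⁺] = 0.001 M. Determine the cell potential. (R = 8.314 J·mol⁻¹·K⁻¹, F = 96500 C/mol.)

0.084 V

The Ni²⁺/Ni couple has the higher reduction potential and acts as the cathode, so E°_cell = -0.26 − (-0.44) = 0.18 V.
Balancing electrons gives n = 2; the reaction quotient is Q = [Fe²⁺]/[Ni²⁺] = 1000.
E = E° − (RT/nF) ln Q = 0.18 − (8.314×323)/(2×96500) × (6.908) = 0.180 − 0.096 = 0.084 V.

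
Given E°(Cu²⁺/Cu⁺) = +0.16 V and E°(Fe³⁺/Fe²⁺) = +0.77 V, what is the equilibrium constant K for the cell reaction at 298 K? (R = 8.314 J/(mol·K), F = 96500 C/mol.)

E°_cell = +0.77 − (+0.16) = 0.61 V, with n = 1 electron transferred.
At equilibrium E = 0, so the Nernst equation gives ln K = nFE°/RT = (1)(96500)(0.61)/((8.314)(298)) = 23.76.
K = e^23.76 = 2.1 × 10^10.

2.1 × 10^10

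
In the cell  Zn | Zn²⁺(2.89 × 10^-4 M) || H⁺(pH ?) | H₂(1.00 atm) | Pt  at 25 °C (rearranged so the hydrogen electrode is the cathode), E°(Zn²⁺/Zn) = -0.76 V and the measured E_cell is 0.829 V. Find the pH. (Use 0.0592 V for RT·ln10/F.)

E°_cell = 0.76 V and n = 2.
log Q = n(E° − E)/0.0592 = 2×(0.76 − 0.829)/0.0592 = -2.331.
With Q = [Zn²⁺]·P(H₂) / [H⁺]^2, solving for [H⁺] gives log[H⁺] = -0.604, so pH = 0.60.

pH = 0.60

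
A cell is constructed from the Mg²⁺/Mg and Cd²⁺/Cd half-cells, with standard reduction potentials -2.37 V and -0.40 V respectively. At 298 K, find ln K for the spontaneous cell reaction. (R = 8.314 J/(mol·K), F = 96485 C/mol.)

ln K = 153.4

E°_cell = -0.40 − (-2.37) = 1.97 V, with n = 2 electrons transferred.
At equilibrium E = 0, so the Nernst equation gives ln K = nFE°/RT = (2)(96485)(1.97)/((8.314)(298)) = 153.44.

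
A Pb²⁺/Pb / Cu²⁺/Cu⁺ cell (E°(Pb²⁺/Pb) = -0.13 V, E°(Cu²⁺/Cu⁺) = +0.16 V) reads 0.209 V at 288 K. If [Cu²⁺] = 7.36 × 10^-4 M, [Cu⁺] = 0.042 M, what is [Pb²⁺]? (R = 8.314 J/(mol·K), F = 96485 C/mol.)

0.21 M

From the Nernst equation, ln Q = nF(E° − E)/RT = 2×96485×(0.29 − 0.209)/(8.314×288) = 6.528, so Q = 684.
With Q = [Pb²⁺]·[Cu⁺]^2/[Cu²⁺]^2 and the known concentrations, [Pb²⁺] in the numerator gives [Pb²⁺] = 0.21 M.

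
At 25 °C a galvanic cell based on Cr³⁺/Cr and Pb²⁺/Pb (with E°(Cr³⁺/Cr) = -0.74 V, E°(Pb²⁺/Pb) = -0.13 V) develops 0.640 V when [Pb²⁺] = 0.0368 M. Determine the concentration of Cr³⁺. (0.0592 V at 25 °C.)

2.1 × 10^-4 M

From the Nernst equation, log Q = n(E° − E)/0.0592 = 6(0.61 − 0.640)/0.0592 = -3.041, so Q = 9.11 × 10^-4.
With Q = [Cr³⁺]^2/[Pb²⁺]^3 and the known concentrations, [Cr³⁺]^2 in the numerator gives [Cr³⁺] = 2.1 × 10^-4 M.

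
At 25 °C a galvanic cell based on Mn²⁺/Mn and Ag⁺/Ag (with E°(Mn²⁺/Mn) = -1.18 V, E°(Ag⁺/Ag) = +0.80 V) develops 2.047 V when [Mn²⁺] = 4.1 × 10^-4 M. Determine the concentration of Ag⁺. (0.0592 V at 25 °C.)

From the Nernst equation, log Q = n(E° − E)/0.0592 = 2(1.98 − 2.047)/0.0592 = -2.264, so Q = 0.00545.
With Q = [Mn²⁺]/[Ag⁺]^2 and the known concentrations, [Ag⁺]^2 in the denominator gives [Ag⁺] = 0.27 M.

0.27 M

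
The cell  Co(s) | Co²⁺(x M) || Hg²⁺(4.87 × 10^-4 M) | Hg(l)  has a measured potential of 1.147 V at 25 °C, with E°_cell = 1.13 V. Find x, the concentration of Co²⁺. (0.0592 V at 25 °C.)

1.3 × 10^-4 M

From the Nernst equation, log Q = n(E° − E)/0.0592 = 2(1.13 − 1.147)/0.0592 = -0.574, so Q = 0.266.
With Q = [Co²⁺]/[Hg²⁺] and the known concentrations, [Co²⁺] in the numerator gives [Co²⁺] = 1.3 × 10^-4 M.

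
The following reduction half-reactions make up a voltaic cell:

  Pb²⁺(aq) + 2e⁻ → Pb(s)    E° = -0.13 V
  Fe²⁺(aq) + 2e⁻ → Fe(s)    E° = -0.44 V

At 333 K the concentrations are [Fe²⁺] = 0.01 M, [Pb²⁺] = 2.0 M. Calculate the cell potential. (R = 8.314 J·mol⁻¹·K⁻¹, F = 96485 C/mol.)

0.386 V

The Pb²⁺/Pb couple has the higher reduction potential and acts as the cathode, so E°_cell = -0.13 − (-0.44) = 0.31 V.
Balancing electrons gives n = 2; the reaction quotient is Q = [Fe²⁺]/[Pb²⁺] = 0.00500.
E = E° − (RT/nF) ln Q = 0.31 − (8.314×333)/(2×96485) × (-5.298) = 0.310 + 0.076 = 0.386 V.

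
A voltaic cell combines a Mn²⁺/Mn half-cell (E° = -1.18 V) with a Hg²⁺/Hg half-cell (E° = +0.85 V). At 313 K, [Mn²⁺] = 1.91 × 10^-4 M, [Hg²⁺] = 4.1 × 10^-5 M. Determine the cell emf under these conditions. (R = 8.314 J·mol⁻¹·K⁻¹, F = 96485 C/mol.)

The Hg²⁺/Hg couple has the higher reduction potential and acts as the cathode, so E°_cell = +0.85 − (-1.18) = 2.03 V.
Balancing electrons gives n = 2; the reaction quotient is Q = [Mn²⁺]/[Hg²⁺] = 4.66.
E = E° − (RT/nF) ln Q = 2.03 − (8.314×313)/(2×96485) × (1.539) = 2.030 − 0.021 = 2.009 V.

2.01 V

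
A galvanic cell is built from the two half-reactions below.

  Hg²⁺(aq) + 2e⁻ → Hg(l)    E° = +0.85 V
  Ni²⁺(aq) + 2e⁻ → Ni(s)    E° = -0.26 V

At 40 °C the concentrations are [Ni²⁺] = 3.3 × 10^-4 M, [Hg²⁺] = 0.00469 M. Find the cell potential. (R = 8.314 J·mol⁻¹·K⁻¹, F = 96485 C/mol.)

1.15 V

The Hg²⁺/Hg couple has the higher reduction potential and acts as the cathode, so E°_cell = +0.85 − (-0.26) = 1.11 V.
Balancing electrons gives n = 2; the reaction quotient is Q = [Ni²⁺]/[Hg²⁺] = 0.0704.
E = E° − (RT/nF) ln Q = 1.11 − (8.314×313)/(2×96485) × (-2.654) = 1.110 + 0.036 = 1.146 V.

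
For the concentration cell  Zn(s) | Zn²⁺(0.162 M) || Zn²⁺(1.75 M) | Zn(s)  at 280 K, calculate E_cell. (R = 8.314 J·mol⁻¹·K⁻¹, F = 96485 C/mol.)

Both half-cells are Zn²⁺/Zn, so E°_cell = 0. The concentrated side is the cathode; the cell reaction moves Zn²⁺ from high to low concentration with n = 2.
Q = [Zn²⁺]_dilute/[Zn²⁺]_conc = 0.162/1.75 = 0.0926.
E = 0 − (RT/nF) ln Q = −((8.314×280)/(2×96485))(-2.380) = 0.0287 V.

0.029 V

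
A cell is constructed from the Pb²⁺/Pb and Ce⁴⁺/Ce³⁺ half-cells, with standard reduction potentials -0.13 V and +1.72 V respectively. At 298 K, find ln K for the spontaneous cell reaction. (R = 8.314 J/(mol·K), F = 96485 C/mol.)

E°_cell = +1.72 − (-0.13) = 1.85 V, with n = 2 electrons transferred.
At equilibrium E = 0, so the Nernst equation gives ln K = nFE°/RT = (2)(96485)(1.85)/((8.314)(298)) = 144.09.

ln K = 144.1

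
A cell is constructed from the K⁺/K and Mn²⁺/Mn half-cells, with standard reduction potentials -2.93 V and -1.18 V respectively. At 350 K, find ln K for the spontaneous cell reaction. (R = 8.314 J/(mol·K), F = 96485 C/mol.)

E°_cell = -1.18 − (-2.93) = 1.75 V, with n = 2 electrons transferred.
At equilibrium E = 0, so the Nernst equation gives ln K = nFE°/RT = (2)(96485)(1.75)/((8.314)(350)) = 116.05.

ln K = 116.1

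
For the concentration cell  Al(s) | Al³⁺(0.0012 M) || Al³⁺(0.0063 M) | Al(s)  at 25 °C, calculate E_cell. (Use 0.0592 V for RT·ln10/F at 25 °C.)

Both half-cells are Al³⁺/Al, so E°_cell = 0. The concentrated side is the cathode; the cell reaction moves Al³⁺ from high to low concentration with n = 3.
Q = [Al³⁺]_dilute/[Al³⁺]_conc = 0.0012/0.0063 = 0.190.
E = 0 − (0.0592/3) log Q = −(0.0592/3)(-0.720) = 0.0142 V.

0.014 V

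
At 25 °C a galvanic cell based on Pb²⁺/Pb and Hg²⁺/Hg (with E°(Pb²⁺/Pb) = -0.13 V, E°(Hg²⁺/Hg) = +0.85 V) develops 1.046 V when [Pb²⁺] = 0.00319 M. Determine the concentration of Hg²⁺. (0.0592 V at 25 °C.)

From the Nernst equation, log Q = n(E° − E)/0.0592 = 2(0.98 − 1.046)/0.0592 = -2.230, so Q = 0.00589.
With Q = [Pb²⁺]/[Hg²⁺] and the known concentrations, [Hg²⁺] in the denominator gives [Hg²⁺] = 0.54 M.

0.54 M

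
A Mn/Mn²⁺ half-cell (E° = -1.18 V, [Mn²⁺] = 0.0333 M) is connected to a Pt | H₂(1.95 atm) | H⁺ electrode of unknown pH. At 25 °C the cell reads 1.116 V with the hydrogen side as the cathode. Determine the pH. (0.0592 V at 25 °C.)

pH = 1.67

E°_cell = 1.18 V and n = 2.
log Q = n(E° − E)/0.0592 = 2×(1.18 − 1.116)/0.0592 = 2.162.
With Q = [Mn²⁺]·P(H₂) / [H⁺]^2, solving for [H⁺] gives log[H⁺] = -1.675, so pH = 1.67.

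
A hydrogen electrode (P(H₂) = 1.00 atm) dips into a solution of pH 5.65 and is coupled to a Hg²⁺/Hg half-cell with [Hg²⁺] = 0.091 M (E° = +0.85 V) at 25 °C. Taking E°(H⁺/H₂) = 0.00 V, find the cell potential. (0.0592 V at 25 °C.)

The Hg²⁺/Hg couple is the cathode, so E°_cell = 0.85 V; n = 2.
[H⁺] = 10^(−5.65) = 2.2 × 10^-6 M, and Q = [H⁺]^2 / ([Hg²⁺]·P(H₂)) = 5.51 × 10^-11.
E = E° − (0.0592/2) log Q = 0.85 − (0.0592/2)(-10.259) = 1.154 V.

1.15 V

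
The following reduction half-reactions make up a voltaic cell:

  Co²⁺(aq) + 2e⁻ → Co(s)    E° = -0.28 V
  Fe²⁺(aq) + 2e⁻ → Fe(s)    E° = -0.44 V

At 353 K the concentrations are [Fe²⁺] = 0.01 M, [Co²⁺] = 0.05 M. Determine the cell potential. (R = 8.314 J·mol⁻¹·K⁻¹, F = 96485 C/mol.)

0.184 V

The Co²⁺/Co couple has the higher reduction potential and acts as the cathode, so E°_cell = -0.28 − (-0.44) = 0.16 V.
Balancing electrons gives n = 2; the reaction quotient is Q = [Fe²⁺]/[Co²⁺] = 0.200.
E = E° − (RT/nF) ln Q = 0.16 − (8.314×353)/(2×96485) × (-1.609) = 0.160 + 0.024 = 0.184 V.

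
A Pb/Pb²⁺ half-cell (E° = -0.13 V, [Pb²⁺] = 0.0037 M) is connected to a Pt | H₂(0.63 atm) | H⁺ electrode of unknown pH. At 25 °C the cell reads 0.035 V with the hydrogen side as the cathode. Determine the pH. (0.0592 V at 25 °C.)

E°_cell = 0.13 V and n = 2.
log Q = n(E° − E)/0.0592 = 2×(0.13 − 0.035)/0.0592 = 3.209.
With Q = [Pb²⁺]·P(H₂) / [H⁺]^2, solving for [H⁺] gives log[H⁺] = -2.921, so pH = 2.92.

pH = 2.92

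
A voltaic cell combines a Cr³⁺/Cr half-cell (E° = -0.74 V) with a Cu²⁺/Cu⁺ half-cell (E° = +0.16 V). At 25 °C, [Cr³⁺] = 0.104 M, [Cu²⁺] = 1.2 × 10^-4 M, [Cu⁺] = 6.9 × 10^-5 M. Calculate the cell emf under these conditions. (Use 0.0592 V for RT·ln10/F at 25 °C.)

The Cu²⁺/Cu⁺ couple has the higher reduction potential and acts as the cathode, so E°_cell = +0.16 − (-0.74) = 0.90 V.
Balancing electrons gives n = 3; the reaction quotient is Q = [Cr³⁺]·[Cu⁺]^3/[Cu²⁺]^3 = 0.0198.
At 25 °C, E = E° − (0.0592/n) log Q = 0.90 − (0.0592/3)(-1.704) = 0.900 + 0.034 = 0.934 V.

0.934 V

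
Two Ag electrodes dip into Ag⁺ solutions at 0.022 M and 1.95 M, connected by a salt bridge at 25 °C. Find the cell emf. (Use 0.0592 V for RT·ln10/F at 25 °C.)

Both half-cells are Ag⁺/Ag, so E°_cell = 0. The concentrated side is the cathode; the cell reaction moves Ag⁺ from high to low concentration with n = 1.
Q = [Ag⁺]_dilute/[Ag⁺]_conc = 0.022/1.95 = 0.0113.
E = 0 − (0.0592/1) log Q = −(0.0592/1)(-1.948) = 0.1153 V.

0.12 V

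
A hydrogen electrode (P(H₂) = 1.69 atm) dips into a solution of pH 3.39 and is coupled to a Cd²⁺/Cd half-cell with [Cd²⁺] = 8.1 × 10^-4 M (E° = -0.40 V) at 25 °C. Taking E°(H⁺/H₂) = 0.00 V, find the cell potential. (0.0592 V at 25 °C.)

The hydrogen couple is the cathode, so E°_cell = 0.40 V; n = 2.
[H⁺] = 10^(−3.39) = 4.1 × 10^-4 M, and Q = [Cd²⁺]·P(H₂) / [H⁺]^2 = 8250.
E = E° − (0.0592/2) log Q = 0.40 − (0.0592/2)(3.916) = 0.284 V.

0.28 V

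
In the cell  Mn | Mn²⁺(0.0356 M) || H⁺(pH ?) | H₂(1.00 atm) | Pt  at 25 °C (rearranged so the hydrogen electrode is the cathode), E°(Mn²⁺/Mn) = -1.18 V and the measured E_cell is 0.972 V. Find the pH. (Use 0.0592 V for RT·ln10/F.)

pH = 4.24

E°_cell = 1.18 V and n = 2.
log Q = n(E° − E)/0.0592 = 2×(1.18 − 0.972)/0.0592 = 7.027.
With Q = [Mn²⁺]·P(H₂) / [H⁺]^2, solving for [H⁺] gives log[H⁺] = -4.238, so pH = 4.24.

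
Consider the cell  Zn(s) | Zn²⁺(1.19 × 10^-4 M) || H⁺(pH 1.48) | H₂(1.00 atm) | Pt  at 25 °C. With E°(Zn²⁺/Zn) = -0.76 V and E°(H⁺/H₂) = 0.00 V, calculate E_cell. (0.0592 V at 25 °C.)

The hydrogen couple is the cathode, so E°_cell = 0.76 V; n = 2.
[H⁺] = 10^(−1.48) = 0.033 M, and Q = [Zn²⁺]·P(H₂) / [H⁺]^2 = 0.109.
E = E° − (0.0592/2) log Q = 0.76 − (0.0592/2)(-0.964) = 0.789 V.

0.79 V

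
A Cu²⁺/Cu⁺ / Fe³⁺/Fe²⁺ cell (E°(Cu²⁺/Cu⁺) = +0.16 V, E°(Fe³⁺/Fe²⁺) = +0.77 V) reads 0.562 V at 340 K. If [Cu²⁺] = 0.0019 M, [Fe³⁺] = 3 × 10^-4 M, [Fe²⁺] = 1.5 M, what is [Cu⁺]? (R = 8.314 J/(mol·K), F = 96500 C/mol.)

From the Nernst equation, ln Q = nF(E° − E)/RT = 1×96500×(0.61 − 0.562)/(8.314×340) = 1.639, so Q = 5.15.
With Q = [Cu²⁺]·[Fe²⁺]/([Cu⁺]·[Fe³⁺]) and the known concentrations, [Cu⁺] in the denominator gives [Cu⁺] = 1.8 M.

1.8 M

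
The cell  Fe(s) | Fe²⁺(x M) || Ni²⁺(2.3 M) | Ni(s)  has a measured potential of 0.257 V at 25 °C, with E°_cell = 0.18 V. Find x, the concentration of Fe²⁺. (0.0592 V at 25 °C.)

0.0058 M

From the Nernst equation, log Q = n(E° − E)/0.0592 = 2(0.18 − 0.257)/0.0592 = -2.601, so Q = 0.00250.
With Q = [Fe²⁺]/[Ni²⁺] and the known concentrations, [Fe²⁺] in the numerator gives [Fe²⁺] = 0.0058 M.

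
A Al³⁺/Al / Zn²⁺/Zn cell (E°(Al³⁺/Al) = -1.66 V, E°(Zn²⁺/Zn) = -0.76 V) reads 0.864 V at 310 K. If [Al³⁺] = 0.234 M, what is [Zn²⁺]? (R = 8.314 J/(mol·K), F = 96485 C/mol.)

From the Nernst equation, ln Q = nF(E° − E)/RT = 6×96485×(0.90 − 0.864)/(8.314×310) = 8.086, so Q = 3250.
With Q = [Al³⁺]^2/[Zn²⁺]^3 and the known concentrations, [Zn²⁺]^3 in the denominator gives [Zn²⁺] = 0.026 M.

0.026 M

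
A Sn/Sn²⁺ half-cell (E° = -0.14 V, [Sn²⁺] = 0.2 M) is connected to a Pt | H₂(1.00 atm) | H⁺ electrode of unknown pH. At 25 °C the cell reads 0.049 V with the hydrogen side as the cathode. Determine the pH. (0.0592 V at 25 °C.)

pH = 1.89

E°_cell = 0.14 V and n = 2.
log Q = n(E° − E)/0.0592 = 2×(0.14 − 0.049)/0.0592 = 3.074.
With Q = [Sn²⁺]·P(H₂) / [H⁺]^2, solving for [H⁺] gives log[H⁺] = -1.887, so pH = 1.89.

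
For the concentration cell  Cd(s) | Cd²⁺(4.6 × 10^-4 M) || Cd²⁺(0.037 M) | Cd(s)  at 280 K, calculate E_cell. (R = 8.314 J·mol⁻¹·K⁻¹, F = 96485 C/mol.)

Both half-cells are Cd²⁺/Cd, so E°_cell = 0. The concentrated side is the cathode; the cell reaction moves Cd²⁺ from high to low concentration with n = 2.
Q = [Cd²⁺]_dilute/[Cd²⁺]_conc = 4.6 × 10^-4/0.037 = 0.0124.
E = 0 − (RT/nF) ln Q = −((8.314×280)/(2×96485))(-4.387) = 0.0529 V.

0.053 V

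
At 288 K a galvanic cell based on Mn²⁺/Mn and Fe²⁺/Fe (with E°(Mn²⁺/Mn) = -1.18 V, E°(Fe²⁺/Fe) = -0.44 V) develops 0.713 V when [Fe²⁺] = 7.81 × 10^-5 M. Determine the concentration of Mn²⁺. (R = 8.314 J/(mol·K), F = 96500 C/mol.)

From the Nernst equation, ln Q = nF(E° − E)/RT = 2×96500×(0.74 − 0.713)/(8.314×288) = 2.176, so Q = 8.81.
With Q = [Mn²⁺]/[Fe²⁺] and the known concentrations, [Mn²⁺] in the numerator gives [Mn²⁺] = 6.9 × 10^-4 M.

6.9 × 10^-4 M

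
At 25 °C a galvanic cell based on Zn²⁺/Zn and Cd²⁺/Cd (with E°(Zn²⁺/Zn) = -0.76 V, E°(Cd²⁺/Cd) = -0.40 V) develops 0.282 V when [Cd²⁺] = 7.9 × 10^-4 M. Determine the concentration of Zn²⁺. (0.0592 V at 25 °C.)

From the Nernst equation, log Q = n(E° − E)/0.0592 = 2(0.36 − 0.282)/0.0592 = 2.635, so Q = 432.
With Q = [Zn²⁺]/[Cd²⁺] and the known concentrations, [Zn²⁺] in the numerator gives [Zn²⁺] = 0.34 M.

0.34 M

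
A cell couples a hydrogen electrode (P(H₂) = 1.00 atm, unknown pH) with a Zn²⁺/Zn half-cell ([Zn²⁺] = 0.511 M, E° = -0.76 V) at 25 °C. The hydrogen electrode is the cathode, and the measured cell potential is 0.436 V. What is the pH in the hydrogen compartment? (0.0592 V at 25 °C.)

E°_cell = 0.76 V and n = 2.
log Q = n(E° − E)/0.0592 = 2×(0.76 − 0.436)/0.0592 = 10.946.
With Q = [Zn²⁺]·P(H₂) / [H⁺]^2, solving for [H⁺] gives log[H⁺] = -5.619, so pH = 5.62.

pH = 5.62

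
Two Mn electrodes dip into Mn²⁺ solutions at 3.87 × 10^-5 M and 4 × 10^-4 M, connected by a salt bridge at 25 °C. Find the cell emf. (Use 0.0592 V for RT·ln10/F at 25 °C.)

Both half-cells are Mn²⁺/Mn, so E°_cell = 0. The concentrated side is the cathode; the cell reaction moves Mn²⁺ from high to low concentration with n = 2.
Q = [Mn²⁺]_dilute/[Mn²⁺]_conc = 3.87 × 10^-5/4 × 10^-4 = 0.0967.
E = 0 − (0.0592/2) log Q = −(0.0592/2)(-1.014) = 0.0300 V.

0.030 V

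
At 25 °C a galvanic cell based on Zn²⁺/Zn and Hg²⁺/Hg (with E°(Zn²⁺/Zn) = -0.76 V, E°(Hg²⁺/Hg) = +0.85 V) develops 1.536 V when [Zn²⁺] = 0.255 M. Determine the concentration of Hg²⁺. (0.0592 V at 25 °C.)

8.1 × 10^-4 M

From the Nernst equation, log Q = n(E° − E)/0.0592 = 2(1.61 − 1.536)/0.0592 = 2.500, so Q = 316.
With Q = [Zn²⁺]/[Hg²⁺] and the known concentrations, [Hg²⁺] in the denominator gives [Hg²⁺] = 8.1 × 10^-4 M.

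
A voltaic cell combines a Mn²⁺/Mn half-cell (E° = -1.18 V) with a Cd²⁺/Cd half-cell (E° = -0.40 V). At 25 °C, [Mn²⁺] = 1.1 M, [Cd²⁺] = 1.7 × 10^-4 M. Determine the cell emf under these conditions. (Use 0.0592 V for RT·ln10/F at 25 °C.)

0.667 V

The Cd²⁺/Cd couple has the higher reduction potential and acts as the cathode, so E°_cell = -0.40 − (-1.18) = 0.78 V.
Balancing electrons gives n = 2; the reaction quotient is Q = [Mn²⁺]/[Cd²⁺] = 6470.
At 25 °C, E = E° − (0.0592/n) log Q = 0.78 − (0.0592/2)(3.811) = 0.780 − 0.113 = 0.667 V.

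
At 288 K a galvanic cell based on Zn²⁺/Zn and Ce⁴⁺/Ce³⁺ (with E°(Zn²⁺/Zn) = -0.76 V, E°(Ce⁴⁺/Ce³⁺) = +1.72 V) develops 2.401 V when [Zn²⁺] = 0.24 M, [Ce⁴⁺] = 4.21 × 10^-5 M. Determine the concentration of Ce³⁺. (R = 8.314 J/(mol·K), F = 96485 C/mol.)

0.0021 M

From the Nernst equation, ln Q = nF(E° − E)/RT = 2×96485×(2.48 − 2.401)/(8.314×288) = 6.367, so Q = 582.
With Q = [Zn²⁺]·[Ce³⁺]^2/[Ce⁴⁺]^2 and the known concentrations, [Ce³⁺]^2 in the numerator gives [Ce³⁺] = 0.0021 M.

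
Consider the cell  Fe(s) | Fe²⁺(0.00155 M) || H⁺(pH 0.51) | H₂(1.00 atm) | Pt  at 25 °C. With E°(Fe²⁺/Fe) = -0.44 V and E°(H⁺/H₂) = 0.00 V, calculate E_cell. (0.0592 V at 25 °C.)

0.49 V

The hydrogen couple is the cathode, so E°_cell = 0.44 V; n = 2.
[H⁺] = 10^(−0.51) = 0.31 M, and Q = [Fe²⁺]·P(H₂) / [H⁺]^2 = 0.0162.
E = E° − (0.0592/2) log Q = 0.44 − (0.0592/2)(-1.790) = 0.493 V.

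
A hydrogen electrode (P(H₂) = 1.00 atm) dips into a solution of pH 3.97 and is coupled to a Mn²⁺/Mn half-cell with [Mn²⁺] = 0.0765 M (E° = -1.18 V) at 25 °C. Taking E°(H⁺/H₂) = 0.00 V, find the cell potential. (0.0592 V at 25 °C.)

The hydrogen couple is the cathode, so E°_cell = 1.18 V; n = 2.
[H⁺] = 10^(−3.97) = 1.1 × 10^-4 M, and Q = [Mn²⁺]·P(H₂) / [H⁺]^2 = 6.66 × 10^6.
E = E° − (0.0592/2) log Q = 1.18 − (0.0592/2)(6.824) = 0.978 V.

0.98 V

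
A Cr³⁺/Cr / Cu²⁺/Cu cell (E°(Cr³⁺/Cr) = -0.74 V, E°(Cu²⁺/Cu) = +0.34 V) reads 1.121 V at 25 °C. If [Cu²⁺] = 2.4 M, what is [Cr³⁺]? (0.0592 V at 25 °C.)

From the Nernst equation, log Q = n(E° − E)/0.0592 = 6(1.08 − 1.121)/0.0592 = -4.155, so Q = 6.99 × 10^-5.
With Q = [Cr³⁺]^2/[Cu²⁺]^3 and the known concentrations, [Cr³⁺]^2 in the numerator gives [Cr³⁺] = 0.031 M.

0.031 M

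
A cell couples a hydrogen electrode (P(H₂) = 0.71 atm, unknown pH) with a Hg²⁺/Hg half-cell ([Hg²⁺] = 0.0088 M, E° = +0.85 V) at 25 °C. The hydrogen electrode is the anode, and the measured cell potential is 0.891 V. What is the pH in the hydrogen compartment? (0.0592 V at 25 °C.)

pH = 1.79

E°_cell = 0.85 V and n = 2.
log Q = n(E° − E)/0.0592 = 2×(0.85 − 0.891)/0.0592 = -1.385.
With Q = [H⁺]^2 / ([Hg²⁺]·P(H₂)), solving for [H⁺] gives log[H⁺] = -1.795, so pH = 1.79.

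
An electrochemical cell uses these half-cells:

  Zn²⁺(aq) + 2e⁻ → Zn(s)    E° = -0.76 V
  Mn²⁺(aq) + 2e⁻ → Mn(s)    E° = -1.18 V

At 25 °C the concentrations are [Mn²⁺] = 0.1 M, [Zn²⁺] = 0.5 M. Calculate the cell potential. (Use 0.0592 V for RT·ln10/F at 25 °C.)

The Zn²⁺/Zn couple has the higher reduction potential and acts as the cathode, so E°_cell = -0.76 − (-1.18) = 0.42 V.
Balancing electrons gives n = 2; the reaction quotient is Q = [Mn²⁺]/[Zn²⁺] = 0.200.
At 25 °C, E = E° − (0.0592/n) log Q = 0.42 − (0.0592/2)(-0.699) = 0.420 + 0.021 = 0.441 V.

0.441 V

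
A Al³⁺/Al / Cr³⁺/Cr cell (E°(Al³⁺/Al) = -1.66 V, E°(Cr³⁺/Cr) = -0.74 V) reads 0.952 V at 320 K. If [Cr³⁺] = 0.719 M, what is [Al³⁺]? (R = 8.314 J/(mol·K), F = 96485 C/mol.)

0.022 M

From the Nernst equation, ln Q = nF(E° − E)/RT = 3×96485×(0.92 − 0.952)/(8.314×320) = -3.482, so Q = 0.0308.
With Q = [Al³⁺]/[Cr³⁺] and the known concentrations, [Al³⁺] in the numerator gives [Al³⁺] = 0.022 M.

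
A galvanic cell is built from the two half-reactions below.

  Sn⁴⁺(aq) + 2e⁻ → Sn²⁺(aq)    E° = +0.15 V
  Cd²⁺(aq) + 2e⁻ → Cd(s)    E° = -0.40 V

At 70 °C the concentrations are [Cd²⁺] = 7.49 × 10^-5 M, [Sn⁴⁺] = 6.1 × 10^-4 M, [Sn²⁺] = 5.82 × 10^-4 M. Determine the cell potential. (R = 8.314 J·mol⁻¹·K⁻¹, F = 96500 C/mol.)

The Sn⁴⁺/Sn²⁺ couple has the higher reduction potential and acts as the cathode, so E°_cell = +0.15 − (-0.40) = 0.55 V.
Balancing electrons gives n = 2; the reaction quotient is Q = [Cd²⁺]·[Sn²⁺]/[Sn⁴⁺] = 7.15 × 10^-5.
E = E° − (RT/nF) ln Q = 0.55 − (8.314×343)/(2×96500) × (-9.546) = 0.550 + 0.141 = 0.691 V.

0.691 V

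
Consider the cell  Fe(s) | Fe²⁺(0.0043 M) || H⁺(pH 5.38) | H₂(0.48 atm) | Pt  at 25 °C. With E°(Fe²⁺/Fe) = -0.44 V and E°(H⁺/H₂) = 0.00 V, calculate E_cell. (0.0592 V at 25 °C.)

0.20 V

The hydrogen couple is the cathode, so E°_cell = 0.44 V; n = 2.
[H⁺] = 10^(−5.38) = 4.2 × 10^-6 M, and Q = [Fe²⁺]·P(H₂) / [H⁺]^2 = 1.19 × 10^8.
E = E° − (0.0592/2) log Q = 0.44 − (0.0592/2)(8.075) = 0.201 V.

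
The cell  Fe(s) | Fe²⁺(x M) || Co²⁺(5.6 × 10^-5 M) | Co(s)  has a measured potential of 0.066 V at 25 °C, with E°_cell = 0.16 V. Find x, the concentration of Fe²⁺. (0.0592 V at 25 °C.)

From the Nernst equation, log Q = n(E° − E)/0.0592 = 2(0.16 − 0.066)/0.0592 = 3.176, so Q = 1500.
With Q = [Fe²⁺]/[Co²⁺] and the known concentrations, [Fe²⁺] in the numerator gives [Fe²⁺] = 0.084 M.

0.084 M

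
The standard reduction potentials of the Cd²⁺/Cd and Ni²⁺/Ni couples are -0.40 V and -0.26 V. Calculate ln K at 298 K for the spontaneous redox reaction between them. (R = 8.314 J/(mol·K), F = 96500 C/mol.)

E°_cell = -0.26 − (-0.40) = 0.14 V, with n = 2 electrons transferred.
At equilibrium E = 0, so the Nernst equation gives ln K = nFE°/RT = (2)(96500)(0.14)/((8.314)(298)) = 10.91.

ln K = 10.9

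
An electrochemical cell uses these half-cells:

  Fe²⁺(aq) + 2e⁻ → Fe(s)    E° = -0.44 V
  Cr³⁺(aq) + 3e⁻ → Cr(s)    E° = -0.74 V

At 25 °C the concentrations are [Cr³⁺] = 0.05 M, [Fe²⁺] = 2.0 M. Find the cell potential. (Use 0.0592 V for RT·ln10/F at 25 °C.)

0.335 V

The Fe²⁺/Fe couple has the higher reduction potential and acts as the cathode, so E°_cell = -0.44 − (-0.74) = 0.30 V.
Balancing electrons gives n = 6; the reaction quotient is Q = [Cr³⁺]^2/[Fe²⁺]^3 = 3.13 × 10^-4.
At 25 °C, E = E° − (0.0592/n) log Q = 0.30 − (0.0592/6)(-3.505) = 0.300 + 0.035 = 0.335 V.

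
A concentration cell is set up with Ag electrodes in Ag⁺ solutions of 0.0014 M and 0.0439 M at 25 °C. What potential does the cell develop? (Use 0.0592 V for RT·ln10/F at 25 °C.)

Both half-cells are Ag⁺/Ag, so E°_cell = 0. The concentrated side is the cathode; the cell reaction moves Ag⁺ from high to low concentration with n = 1.
Q = [Ag⁺]_dilute/[Ag⁺]_conc = 0.0014/0.0439 = 0.0319.
E = 0 − (0.0592/1) log Q = −(0.0592/1)(-1.496) = 0.0886 V.

0.089 V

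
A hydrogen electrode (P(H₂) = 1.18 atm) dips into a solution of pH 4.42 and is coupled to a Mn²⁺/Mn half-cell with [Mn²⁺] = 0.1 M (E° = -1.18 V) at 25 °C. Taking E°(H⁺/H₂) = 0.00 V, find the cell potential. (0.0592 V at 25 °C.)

The hydrogen couple is the cathode, so E°_cell = 1.18 V; n = 2.
[H⁺] = 10^(−4.42) = 3.8 × 10^-5 M, and Q = [Mn²⁺]·P(H₂) / [H⁺]^2 = 8.16 × 10^7.
E = E° − (0.0592/2) log Q = 1.18 − (0.0592/2)(7.912) = 0.946 V.

0.95 V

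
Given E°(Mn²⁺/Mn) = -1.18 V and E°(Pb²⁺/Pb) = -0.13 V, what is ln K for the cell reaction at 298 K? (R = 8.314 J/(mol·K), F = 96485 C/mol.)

ln K = 81.8

E°_cell = -0.13 − (-1.18) = 1.05 V, with n = 2 electrons transferred.
At equilibrium E = 0, so the Nernst equation gives ln K = nFE°/RT = (2)(96485)(1.05)/((8.314)(298)) = 81.78.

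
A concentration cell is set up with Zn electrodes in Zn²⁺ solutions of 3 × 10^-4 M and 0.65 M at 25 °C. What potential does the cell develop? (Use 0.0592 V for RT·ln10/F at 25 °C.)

0.099 V

Both half-cells are Zn²⁺/Zn, so E°_cell = 0. The concentrated side is the cathode; the cell reaction moves Zn²⁺ from high to low concentration with n = 2.
Q = [Zn²⁺]_dilute/[Zn²⁺]_conc = 3 × 10^-4/0.65 = 4.62 × 10^-4.
E = 0 − (0.0592/2) log Q = −(0.0592/2)(-3.336) = 0.0987 V.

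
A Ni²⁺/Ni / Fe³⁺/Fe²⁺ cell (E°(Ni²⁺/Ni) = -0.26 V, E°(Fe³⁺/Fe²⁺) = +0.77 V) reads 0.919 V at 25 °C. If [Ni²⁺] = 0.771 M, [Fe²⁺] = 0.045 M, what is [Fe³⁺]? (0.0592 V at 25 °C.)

5.3 × 10^-4 M

From the Nernst equation, log Q = n(E° − E)/0.0592 = 2(1.03 − 0.919)/0.0592 = 3.750, so Q = 5620.
With Q = [Ni²⁺]·[Fe²⁺]^2/[Fe³⁺]^2 and the known concentrations, [Fe³⁺]^2 in the denominator gives [Fe³⁺] = 5.3 × 10^-4 M.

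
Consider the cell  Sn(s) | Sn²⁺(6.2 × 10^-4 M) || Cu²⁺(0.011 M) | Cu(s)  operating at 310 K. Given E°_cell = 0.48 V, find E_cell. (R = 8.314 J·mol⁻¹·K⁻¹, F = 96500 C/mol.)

0.518 V

Balancing electrons gives n = 2; the reaction quotient is Q = [Sn²⁺]/[Cu²⁺] = 0.0564.
E = E° − (RT/nF) ln Q = 0.48 − (8.314×310)/(2×96500) × (-2.876) = 0.480 + 0.038 = 0.518 V.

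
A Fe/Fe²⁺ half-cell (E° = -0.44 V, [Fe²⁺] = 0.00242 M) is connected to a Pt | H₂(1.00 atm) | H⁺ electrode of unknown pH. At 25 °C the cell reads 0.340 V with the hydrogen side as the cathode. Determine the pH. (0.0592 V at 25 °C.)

pH = 3.00

E°_cell = 0.44 V and n = 2.
log Q = n(E° − E)/0.0592 = 2×(0.44 − 0.340)/0.0592 = 3.378.
With Q = [Fe²⁺]·P(H₂) / [H⁺]^2, solving for [H⁺] gives log[H⁺] = -2.997, so pH = 3.00.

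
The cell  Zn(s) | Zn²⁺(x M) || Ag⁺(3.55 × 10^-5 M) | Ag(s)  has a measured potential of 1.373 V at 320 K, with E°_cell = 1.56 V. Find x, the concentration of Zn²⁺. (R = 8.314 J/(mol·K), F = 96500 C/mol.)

From the Nernst equation, ln Q = nF(E° − E)/RT = 2×96500×(1.56 − 1.373)/(8.314×320) = 13.566, so Q = 7.79 × 10^5.
With Q = [Zn²⁺]/[Ag⁺]^2 and the known concentrations, [Zn²⁺] in the numerator gives [Zn²⁺] = 9.8 × 10^-4 M.

9.8 × 10^-4 M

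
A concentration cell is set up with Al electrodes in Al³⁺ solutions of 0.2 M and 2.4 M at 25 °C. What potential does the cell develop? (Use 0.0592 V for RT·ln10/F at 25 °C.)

Both half-cells are Al³⁺/Al, so E°_cell = 0. The concentrated side is the cathode; the cell reaction moves Al³⁺ from high to low concentration with n = 3.
Q = [Al³⁺]_dilute/[Al³⁺]_conc = 0.2/2.4 = 0.0833.
E = 0 − (0.0592/3) log Q = −(0.0592/3)(-1.079) = 0.0213 V.

0.021 V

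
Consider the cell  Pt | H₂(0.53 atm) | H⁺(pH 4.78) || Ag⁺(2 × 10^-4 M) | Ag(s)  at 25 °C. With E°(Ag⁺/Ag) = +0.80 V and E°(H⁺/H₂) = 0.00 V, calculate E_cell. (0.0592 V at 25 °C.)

0.86 V

The Ag⁺/Ag couple is the cathode, so E°_cell = 0.80 V; n = 2.
[H⁺] = 10^(−4.78) = 1.7 × 10^-5 M, and Q = [H⁺]^2 / ([Ag⁺]^2·P(H₂)) = 0.0130.
E = E° − (0.0592/2) log Q = 0.80 − (0.0592/2)(-1.886) = 0.856 V.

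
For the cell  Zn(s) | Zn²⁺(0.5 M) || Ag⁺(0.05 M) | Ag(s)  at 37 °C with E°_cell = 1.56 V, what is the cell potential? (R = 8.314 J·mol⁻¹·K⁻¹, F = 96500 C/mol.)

1.49 V

Balancing electrons gives n = 2; the reaction quotient is Q = [Zn²⁺]/[Ag⁺]^2 = 200.
E = E° − (RT/nF) ln Q = 1.56 − (8.314×310)/(2×96500) × (5.298) = 1.560 − 0.071 = 1.489 V.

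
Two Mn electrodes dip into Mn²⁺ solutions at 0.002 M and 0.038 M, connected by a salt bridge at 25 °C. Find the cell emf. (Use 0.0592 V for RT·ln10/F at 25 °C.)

0.038 V

Both half-cells are Mn²⁺/Mn, so E°_cell = 0. The concentrated side is the cathode; the cell reaction moves Mn²⁺ from high to low concentration with n = 2.
Q = [Mn²⁺]_dilute/[Mn²⁺]_conc = 0.002/0.038 = 0.0526.
E = 0 − (0.0592/2) log Q = −(0.0592/2)(-1.279) = 0.0379 V.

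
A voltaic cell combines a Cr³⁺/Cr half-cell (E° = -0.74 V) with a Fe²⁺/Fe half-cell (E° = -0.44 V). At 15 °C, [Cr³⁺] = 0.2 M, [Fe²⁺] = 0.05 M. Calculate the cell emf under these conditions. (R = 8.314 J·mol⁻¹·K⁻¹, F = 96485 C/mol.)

The Fe²⁺/Fe couple has the higher reduction potential and acts as the cathode, so E°_cell = -0.44 − (-0.74) = 0.30 V.
Balancing electrons gives n = 6; the reaction quotient is Q = [Cr³⁺]^2/[Fe²⁺]^3 = 320.
E = E° − (RT/nF) ln Q = 0.30 − (8.314×288)/(6×96485) × (5.768) = 0.300 − 0.024 = 0.276 V.

0.276 V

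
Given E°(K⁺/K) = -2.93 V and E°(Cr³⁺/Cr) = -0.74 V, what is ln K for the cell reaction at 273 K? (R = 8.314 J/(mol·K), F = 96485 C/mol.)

ln K = 279.3

E°_cell = -0.74 − (-2.93) = 2.19 V, with n = 3 electrons transferred.
At equilibrium E = 0, so the Nernst equation gives ln K = nFE°/RT = (3)(96485)(2.19)/((8.314)(273)) = 279.29.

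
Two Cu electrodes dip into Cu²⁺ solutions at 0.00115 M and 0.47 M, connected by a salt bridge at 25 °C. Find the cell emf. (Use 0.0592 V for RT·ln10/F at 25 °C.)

0.077 V

Both half-cells are Cu²⁺/Cu, so E°_cell = 0. The concentrated side is the cathode; the cell reaction moves Cu²⁺ from high to low concentration with n = 2.
Q = [Cu²⁺]_dilute/[Cu²⁺]_conc = 0.00115/0.47 = 0.00245.
E = 0 − (0.0592/2) log Q = −(0.0592/2)(-2.611) = 0.0773 V.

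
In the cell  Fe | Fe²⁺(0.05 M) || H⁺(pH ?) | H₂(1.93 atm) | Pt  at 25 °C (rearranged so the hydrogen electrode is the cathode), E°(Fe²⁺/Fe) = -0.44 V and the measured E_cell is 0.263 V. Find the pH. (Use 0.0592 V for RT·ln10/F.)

E°_cell = 0.44 V and n = 2.
log Q = n(E° − E)/0.0592 = 2×(0.44 − 0.263)/0.0592 = 5.980.
With Q = [Fe²⁺]·P(H₂) / [H⁺]^2, solving for [H⁺] gives log[H⁺] = -3.498, so pH = 3.50.

pH = 3.50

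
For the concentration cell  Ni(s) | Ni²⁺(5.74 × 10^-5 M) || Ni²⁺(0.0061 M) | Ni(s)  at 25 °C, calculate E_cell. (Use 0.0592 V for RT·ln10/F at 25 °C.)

0.060 V

Both half-cells are Ni²⁺/Ni, so E°_cell = 0. The concentrated side is the cathode; the cell reaction moves Ni²⁺ from high to low concentration with n = 2.
Q = [Ni²⁺]_dilute/[Ni²⁺]_conc = 5.74 × 10^-5/0.0061 = 0.00941.
E = 0 − (0.0592/2) log Q = −(0.0592/2)(-2.026) = 0.0600 V.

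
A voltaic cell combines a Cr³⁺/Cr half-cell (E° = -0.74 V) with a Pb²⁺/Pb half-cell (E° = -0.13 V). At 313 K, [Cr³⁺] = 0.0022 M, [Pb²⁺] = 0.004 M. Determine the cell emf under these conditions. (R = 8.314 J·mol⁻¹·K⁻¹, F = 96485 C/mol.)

0.591 V

The Pb²⁺/Pb couple has the higher reduction potential and acts as the cathode, so E°_cell = -0.13 − (-0.74) = 0.61 V.
Balancing electrons gives n = 6; the reaction quotient is Q = [Cr³⁺]^2/[Pb²⁺]^3 = 75.6.
E = E° − (RT/nF) ln Q = 0.61 − (8.314×313)/(6×96485) × (4.326) = 0.610 − 0.019 = 0.591 V.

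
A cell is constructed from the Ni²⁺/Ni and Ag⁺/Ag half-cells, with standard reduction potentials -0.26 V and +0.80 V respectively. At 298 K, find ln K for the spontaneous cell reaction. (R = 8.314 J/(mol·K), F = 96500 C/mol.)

ln K = 82.6

E°_cell = +0.80 − (-0.26) = 1.06 V, with n = 2 electrons transferred.
At equilibrium E = 0, so the Nernst equation gives ln K = nFE°/RT = (2)(96500)(1.06)/((8.314)(298)) = 82.57.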